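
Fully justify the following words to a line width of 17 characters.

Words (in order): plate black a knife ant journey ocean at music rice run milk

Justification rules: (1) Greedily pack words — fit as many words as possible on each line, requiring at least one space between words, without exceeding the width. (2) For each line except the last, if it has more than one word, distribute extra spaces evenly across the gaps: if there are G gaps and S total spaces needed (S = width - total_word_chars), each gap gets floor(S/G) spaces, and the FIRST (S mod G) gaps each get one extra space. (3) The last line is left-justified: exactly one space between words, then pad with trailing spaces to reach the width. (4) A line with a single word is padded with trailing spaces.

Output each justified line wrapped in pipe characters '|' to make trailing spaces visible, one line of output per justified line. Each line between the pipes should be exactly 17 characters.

Line 1: ['plate', 'black', 'a'] (min_width=13, slack=4)
Line 2: ['knife', 'ant', 'journey'] (min_width=17, slack=0)
Line 3: ['ocean', 'at', 'music'] (min_width=14, slack=3)
Line 4: ['rice', 'run', 'milk'] (min_width=13, slack=4)

Answer: |plate   black   a|
|knife ant journey|
|ocean   at  music|
|rice run milk    |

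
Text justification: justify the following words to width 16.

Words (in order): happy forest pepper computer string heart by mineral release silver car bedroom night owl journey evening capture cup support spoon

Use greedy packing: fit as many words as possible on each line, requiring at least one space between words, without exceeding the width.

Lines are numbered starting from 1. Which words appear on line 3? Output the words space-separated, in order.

Line 1: ['happy', 'forest'] (min_width=12, slack=4)
Line 2: ['pepper', 'computer'] (min_width=15, slack=1)
Line 3: ['string', 'heart', 'by'] (min_width=15, slack=1)
Line 4: ['mineral', 'release'] (min_width=15, slack=1)
Line 5: ['silver', 'car'] (min_width=10, slack=6)
Line 6: ['bedroom', 'night'] (min_width=13, slack=3)
Line 7: ['owl', 'journey'] (min_width=11, slack=5)
Line 8: ['evening', 'capture'] (min_width=15, slack=1)
Line 9: ['cup', 'support'] (min_width=11, slack=5)
Line 10: ['spoon'] (min_width=5, slack=11)

Answer: string heart by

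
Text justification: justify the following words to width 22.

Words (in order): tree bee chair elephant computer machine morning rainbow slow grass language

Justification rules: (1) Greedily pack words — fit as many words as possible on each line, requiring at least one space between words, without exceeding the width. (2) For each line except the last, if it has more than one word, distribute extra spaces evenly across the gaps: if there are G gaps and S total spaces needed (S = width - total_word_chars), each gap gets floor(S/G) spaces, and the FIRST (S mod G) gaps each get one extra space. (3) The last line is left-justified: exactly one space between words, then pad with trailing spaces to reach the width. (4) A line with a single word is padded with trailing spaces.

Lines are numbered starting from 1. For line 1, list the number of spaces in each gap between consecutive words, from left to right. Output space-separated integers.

Line 1: ['tree', 'bee', 'chair'] (min_width=14, slack=8)
Line 2: ['elephant', 'computer'] (min_width=17, slack=5)
Line 3: ['machine', 'morning'] (min_width=15, slack=7)
Line 4: ['rainbow', 'slow', 'grass'] (min_width=18, slack=4)
Line 5: ['language'] (min_width=8, slack=14)

Answer: 5 5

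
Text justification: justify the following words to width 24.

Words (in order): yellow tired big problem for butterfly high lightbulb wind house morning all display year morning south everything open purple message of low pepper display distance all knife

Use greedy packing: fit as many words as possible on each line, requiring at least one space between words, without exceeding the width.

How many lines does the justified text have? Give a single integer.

Answer: 8

Derivation:
Line 1: ['yellow', 'tired', 'big', 'problem'] (min_width=24, slack=0)
Line 2: ['for', 'butterfly', 'high'] (min_width=18, slack=6)
Line 3: ['lightbulb', 'wind', 'house'] (min_width=20, slack=4)
Line 4: ['morning', 'all', 'display', 'year'] (min_width=24, slack=0)
Line 5: ['morning', 'south', 'everything'] (min_width=24, slack=0)
Line 6: ['open', 'purple', 'message', 'of'] (min_width=22, slack=2)
Line 7: ['low', 'pepper', 'display'] (min_width=18, slack=6)
Line 8: ['distance', 'all', 'knife'] (min_width=18, slack=6)
Total lines: 8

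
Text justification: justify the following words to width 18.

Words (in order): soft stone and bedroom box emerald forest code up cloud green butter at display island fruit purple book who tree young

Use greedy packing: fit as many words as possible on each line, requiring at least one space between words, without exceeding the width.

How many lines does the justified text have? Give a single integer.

Answer: 8

Derivation:
Line 1: ['soft', 'stone', 'and'] (min_width=14, slack=4)
Line 2: ['bedroom', 'box'] (min_width=11, slack=7)
Line 3: ['emerald', 'forest'] (min_width=14, slack=4)
Line 4: ['code', 'up', 'cloud'] (min_width=13, slack=5)
Line 5: ['green', 'butter', 'at'] (min_width=15, slack=3)
Line 6: ['display', 'island'] (min_width=14, slack=4)
Line 7: ['fruit', 'purple', 'book'] (min_width=17, slack=1)
Line 8: ['who', 'tree', 'young'] (min_width=14, slack=4)
Total lines: 8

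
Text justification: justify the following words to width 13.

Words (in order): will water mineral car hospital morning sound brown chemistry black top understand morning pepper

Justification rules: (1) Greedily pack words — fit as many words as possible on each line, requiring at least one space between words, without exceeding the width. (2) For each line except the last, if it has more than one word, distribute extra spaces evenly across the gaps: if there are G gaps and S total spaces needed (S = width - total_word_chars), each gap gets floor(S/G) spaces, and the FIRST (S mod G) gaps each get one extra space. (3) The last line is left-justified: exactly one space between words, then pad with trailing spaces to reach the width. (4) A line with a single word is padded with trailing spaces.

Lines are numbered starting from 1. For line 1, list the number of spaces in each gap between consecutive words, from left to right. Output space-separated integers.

Line 1: ['will', 'water'] (min_width=10, slack=3)
Line 2: ['mineral', 'car'] (min_width=11, slack=2)
Line 3: ['hospital'] (min_width=8, slack=5)
Line 4: ['morning', 'sound'] (min_width=13, slack=0)
Line 5: ['brown'] (min_width=5, slack=8)
Line 6: ['chemistry'] (min_width=9, slack=4)
Line 7: ['black', 'top'] (min_width=9, slack=4)
Line 8: ['understand'] (min_width=10, slack=3)
Line 9: ['morning'] (min_width=7, slack=6)
Line 10: ['pepper'] (min_width=6, slack=7)

Answer: 4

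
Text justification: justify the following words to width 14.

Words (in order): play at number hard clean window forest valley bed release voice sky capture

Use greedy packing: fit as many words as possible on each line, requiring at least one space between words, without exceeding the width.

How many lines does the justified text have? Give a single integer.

Answer: 6

Derivation:
Line 1: ['play', 'at', 'number'] (min_width=14, slack=0)
Line 2: ['hard', 'clean'] (min_width=10, slack=4)
Line 3: ['window', 'forest'] (min_width=13, slack=1)
Line 4: ['valley', 'bed'] (min_width=10, slack=4)
Line 5: ['release', 'voice'] (min_width=13, slack=1)
Line 6: ['sky', 'capture'] (min_width=11, slack=3)
Total lines: 6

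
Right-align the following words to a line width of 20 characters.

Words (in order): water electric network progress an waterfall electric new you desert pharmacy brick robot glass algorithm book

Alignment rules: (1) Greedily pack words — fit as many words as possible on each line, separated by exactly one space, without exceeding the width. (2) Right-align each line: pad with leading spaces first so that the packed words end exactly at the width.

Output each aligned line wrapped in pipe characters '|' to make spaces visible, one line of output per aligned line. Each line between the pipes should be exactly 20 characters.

Line 1: ['water', 'electric'] (min_width=14, slack=6)
Line 2: ['network', 'progress', 'an'] (min_width=19, slack=1)
Line 3: ['waterfall', 'electric'] (min_width=18, slack=2)
Line 4: ['new', 'you', 'desert'] (min_width=14, slack=6)
Line 5: ['pharmacy', 'brick', 'robot'] (min_width=20, slack=0)
Line 6: ['glass', 'algorithm', 'book'] (min_width=20, slack=0)

Answer: |      water electric|
| network progress an|
|  waterfall electric|
|      new you desert|
|pharmacy brick robot|
|glass algorithm book|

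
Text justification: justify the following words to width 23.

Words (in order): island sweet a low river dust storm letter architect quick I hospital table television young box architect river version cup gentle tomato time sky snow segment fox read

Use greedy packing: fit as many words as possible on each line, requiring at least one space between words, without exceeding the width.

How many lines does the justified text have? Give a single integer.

Answer: 9

Derivation:
Line 1: ['island', 'sweet', 'a', 'low'] (min_width=18, slack=5)
Line 2: ['river', 'dust', 'storm', 'letter'] (min_width=23, slack=0)
Line 3: ['architect', 'quick', 'I'] (min_width=17, slack=6)
Line 4: ['hospital', 'table'] (min_width=14, slack=9)
Line 5: ['television', 'young', 'box'] (min_width=20, slack=3)
Line 6: ['architect', 'river', 'version'] (min_width=23, slack=0)
Line 7: ['cup', 'gentle', 'tomato', 'time'] (min_width=22, slack=1)
Line 8: ['sky', 'snow', 'segment', 'fox'] (min_width=20, slack=3)
Line 9: ['read'] (min_width=4, slack=19)
Total lines: 9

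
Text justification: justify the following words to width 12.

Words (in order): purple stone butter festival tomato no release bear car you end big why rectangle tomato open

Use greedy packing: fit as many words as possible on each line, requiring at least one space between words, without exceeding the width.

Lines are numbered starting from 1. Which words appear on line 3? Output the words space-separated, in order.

Answer: festival

Derivation:
Line 1: ['purple', 'stone'] (min_width=12, slack=0)
Line 2: ['butter'] (min_width=6, slack=6)
Line 3: ['festival'] (min_width=8, slack=4)
Line 4: ['tomato', 'no'] (min_width=9, slack=3)
Line 5: ['release', 'bear'] (min_width=12, slack=0)
Line 6: ['car', 'you', 'end'] (min_width=11, slack=1)
Line 7: ['big', 'why'] (min_width=7, slack=5)
Line 8: ['rectangle'] (min_width=9, slack=3)
Line 9: ['tomato', 'open'] (min_width=11, slack=1)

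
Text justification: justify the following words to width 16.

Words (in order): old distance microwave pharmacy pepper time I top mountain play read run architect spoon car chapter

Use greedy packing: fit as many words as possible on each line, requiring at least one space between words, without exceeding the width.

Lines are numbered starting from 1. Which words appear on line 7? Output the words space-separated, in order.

Answer: architect spoon

Derivation:
Line 1: ['old', 'distance'] (min_width=12, slack=4)
Line 2: ['microwave'] (min_width=9, slack=7)
Line 3: ['pharmacy', 'pepper'] (min_width=15, slack=1)
Line 4: ['time', 'I', 'top'] (min_width=10, slack=6)
Line 5: ['mountain', 'play'] (min_width=13, slack=3)
Line 6: ['read', 'run'] (min_width=8, slack=8)
Line 7: ['architect', 'spoon'] (min_width=15, slack=1)
Line 8: ['car', 'chapter'] (min_width=11, slack=5)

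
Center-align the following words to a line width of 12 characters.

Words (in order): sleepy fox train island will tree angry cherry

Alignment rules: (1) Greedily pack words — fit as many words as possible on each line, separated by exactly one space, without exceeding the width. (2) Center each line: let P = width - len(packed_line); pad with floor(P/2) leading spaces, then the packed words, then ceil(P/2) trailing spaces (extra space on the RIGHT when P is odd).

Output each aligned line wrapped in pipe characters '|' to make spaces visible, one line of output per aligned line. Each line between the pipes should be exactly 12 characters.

Line 1: ['sleepy', 'fox'] (min_width=10, slack=2)
Line 2: ['train', 'island'] (min_width=12, slack=0)
Line 3: ['will', 'tree'] (min_width=9, slack=3)
Line 4: ['angry', 'cherry'] (min_width=12, slack=0)

Answer: | sleepy fox |
|train island|
| will tree  |
|angry cherry|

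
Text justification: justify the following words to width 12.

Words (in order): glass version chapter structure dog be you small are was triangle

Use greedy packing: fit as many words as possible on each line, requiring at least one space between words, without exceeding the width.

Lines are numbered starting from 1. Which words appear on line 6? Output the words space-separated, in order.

Answer: small are

Derivation:
Line 1: ['glass'] (min_width=5, slack=7)
Line 2: ['version'] (min_width=7, slack=5)
Line 3: ['chapter'] (min_width=7, slack=5)
Line 4: ['structure'] (min_width=9, slack=3)
Line 5: ['dog', 'be', 'you'] (min_width=10, slack=2)
Line 6: ['small', 'are'] (min_width=9, slack=3)
Line 7: ['was', 'triangle'] (min_width=12, slack=0)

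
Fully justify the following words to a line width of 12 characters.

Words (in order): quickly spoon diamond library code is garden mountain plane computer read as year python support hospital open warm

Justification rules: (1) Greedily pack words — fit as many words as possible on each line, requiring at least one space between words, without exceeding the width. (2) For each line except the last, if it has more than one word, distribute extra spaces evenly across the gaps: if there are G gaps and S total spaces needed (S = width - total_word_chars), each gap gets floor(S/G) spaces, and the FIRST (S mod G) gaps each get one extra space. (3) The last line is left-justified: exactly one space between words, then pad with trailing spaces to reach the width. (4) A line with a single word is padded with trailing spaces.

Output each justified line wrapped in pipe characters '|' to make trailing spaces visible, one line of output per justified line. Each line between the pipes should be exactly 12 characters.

Line 1: ['quickly'] (min_width=7, slack=5)
Line 2: ['spoon'] (min_width=5, slack=7)
Line 3: ['diamond'] (min_width=7, slack=5)
Line 4: ['library', 'code'] (min_width=12, slack=0)
Line 5: ['is', 'garden'] (min_width=9, slack=3)
Line 6: ['mountain'] (min_width=8, slack=4)
Line 7: ['plane'] (min_width=5, slack=7)
Line 8: ['computer'] (min_width=8, slack=4)
Line 9: ['read', 'as', 'year'] (min_width=12, slack=0)
Line 10: ['python'] (min_width=6, slack=6)
Line 11: ['support'] (min_width=7, slack=5)
Line 12: ['hospital'] (min_width=8, slack=4)
Line 13: ['open', 'warm'] (min_width=9, slack=3)

Answer: |quickly     |
|spoon       |
|diamond     |
|library code|
|is    garden|
|mountain    |
|plane       |
|computer    |
|read as year|
|python      |
|support     |
|hospital    |
|open warm   |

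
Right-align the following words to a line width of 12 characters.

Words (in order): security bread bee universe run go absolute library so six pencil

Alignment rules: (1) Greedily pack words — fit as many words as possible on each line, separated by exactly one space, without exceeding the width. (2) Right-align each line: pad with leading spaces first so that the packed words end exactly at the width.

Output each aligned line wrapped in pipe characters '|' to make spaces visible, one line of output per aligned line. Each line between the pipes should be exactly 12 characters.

Line 1: ['security'] (min_width=8, slack=4)
Line 2: ['bread', 'bee'] (min_width=9, slack=3)
Line 3: ['universe', 'run'] (min_width=12, slack=0)
Line 4: ['go', 'absolute'] (min_width=11, slack=1)
Line 5: ['library', 'so'] (min_width=10, slack=2)
Line 6: ['six', 'pencil'] (min_width=10, slack=2)

Answer: |    security|
|   bread bee|
|universe run|
| go absolute|
|  library so|
|  six pencil|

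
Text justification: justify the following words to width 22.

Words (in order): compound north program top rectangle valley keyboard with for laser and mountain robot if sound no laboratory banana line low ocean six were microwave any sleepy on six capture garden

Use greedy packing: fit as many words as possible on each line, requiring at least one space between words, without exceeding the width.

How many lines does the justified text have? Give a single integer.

Answer: 9

Derivation:
Line 1: ['compound', 'north', 'program'] (min_width=22, slack=0)
Line 2: ['top', 'rectangle', 'valley'] (min_width=20, slack=2)
Line 3: ['keyboard', 'with', 'for'] (min_width=17, slack=5)
Line 4: ['laser', 'and', 'mountain'] (min_width=18, slack=4)
Line 5: ['robot', 'if', 'sound', 'no'] (min_width=17, slack=5)
Line 6: ['laboratory', 'banana', 'line'] (min_width=22, slack=0)
Line 7: ['low', 'ocean', 'six', 'were'] (min_width=18, slack=4)
Line 8: ['microwave', 'any', 'sleepy'] (min_width=20, slack=2)
Line 9: ['on', 'six', 'capture', 'garden'] (min_width=21, slack=1)
Total lines: 9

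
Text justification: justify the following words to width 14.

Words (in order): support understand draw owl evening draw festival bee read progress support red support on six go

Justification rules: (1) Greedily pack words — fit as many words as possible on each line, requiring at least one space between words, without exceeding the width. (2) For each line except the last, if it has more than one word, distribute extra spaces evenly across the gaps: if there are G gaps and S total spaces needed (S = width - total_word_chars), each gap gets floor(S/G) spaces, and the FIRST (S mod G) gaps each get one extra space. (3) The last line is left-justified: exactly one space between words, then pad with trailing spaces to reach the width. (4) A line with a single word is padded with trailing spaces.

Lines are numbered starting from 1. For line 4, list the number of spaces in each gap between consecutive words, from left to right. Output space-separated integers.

Line 1: ['support'] (min_width=7, slack=7)
Line 2: ['understand'] (min_width=10, slack=4)
Line 3: ['draw', 'owl'] (min_width=8, slack=6)
Line 4: ['evening', 'draw'] (min_width=12, slack=2)
Line 5: ['festival', 'bee'] (min_width=12, slack=2)
Line 6: ['read', 'progress'] (min_width=13, slack=1)
Line 7: ['support', 'red'] (min_width=11, slack=3)
Line 8: ['support', 'on', 'six'] (min_width=14, slack=0)
Line 9: ['go'] (min_width=2, slack=12)

Answer: 3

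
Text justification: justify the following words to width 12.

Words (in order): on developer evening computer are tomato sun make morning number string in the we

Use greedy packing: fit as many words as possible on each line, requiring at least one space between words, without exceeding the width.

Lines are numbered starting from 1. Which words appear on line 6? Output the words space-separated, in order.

Line 1: ['on', 'developer'] (min_width=12, slack=0)
Line 2: ['evening'] (min_width=7, slack=5)
Line 3: ['computer', 'are'] (min_width=12, slack=0)
Line 4: ['tomato', 'sun'] (min_width=10, slack=2)
Line 5: ['make', 'morning'] (min_width=12, slack=0)
Line 6: ['number'] (min_width=6, slack=6)
Line 7: ['string', 'in'] (min_width=9, slack=3)
Line 8: ['the', 'we'] (min_width=6, slack=6)

Answer: number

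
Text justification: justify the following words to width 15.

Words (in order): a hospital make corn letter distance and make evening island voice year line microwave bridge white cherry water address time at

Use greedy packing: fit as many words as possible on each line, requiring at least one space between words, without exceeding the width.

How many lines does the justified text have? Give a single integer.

Line 1: ['a', 'hospital', 'make'] (min_width=15, slack=0)
Line 2: ['corn', 'letter'] (min_width=11, slack=4)
Line 3: ['distance', 'and'] (min_width=12, slack=3)
Line 4: ['make', 'evening'] (min_width=12, slack=3)
Line 5: ['island', 'voice'] (min_width=12, slack=3)
Line 6: ['year', 'line'] (min_width=9, slack=6)
Line 7: ['microwave'] (min_width=9, slack=6)
Line 8: ['bridge', 'white'] (min_width=12, slack=3)
Line 9: ['cherry', 'water'] (min_width=12, slack=3)
Line 10: ['address', 'time', 'at'] (min_width=15, slack=0)
Total lines: 10

Answer: 10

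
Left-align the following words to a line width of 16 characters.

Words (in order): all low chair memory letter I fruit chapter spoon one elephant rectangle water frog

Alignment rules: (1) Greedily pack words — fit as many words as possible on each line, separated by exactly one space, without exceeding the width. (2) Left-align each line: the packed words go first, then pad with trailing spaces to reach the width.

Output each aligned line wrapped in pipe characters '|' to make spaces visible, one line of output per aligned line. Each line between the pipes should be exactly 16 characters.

Answer: |all low chair   |
|memory letter I |
|fruit chapter   |
|spoon one       |
|elephant        |
|rectangle water |
|frog            |

Derivation:
Line 1: ['all', 'low', 'chair'] (min_width=13, slack=3)
Line 2: ['memory', 'letter', 'I'] (min_width=15, slack=1)
Line 3: ['fruit', 'chapter'] (min_width=13, slack=3)
Line 4: ['spoon', 'one'] (min_width=9, slack=7)
Line 5: ['elephant'] (min_width=8, slack=8)
Line 6: ['rectangle', 'water'] (min_width=15, slack=1)
Line 7: ['frog'] (min_width=4, slack=12)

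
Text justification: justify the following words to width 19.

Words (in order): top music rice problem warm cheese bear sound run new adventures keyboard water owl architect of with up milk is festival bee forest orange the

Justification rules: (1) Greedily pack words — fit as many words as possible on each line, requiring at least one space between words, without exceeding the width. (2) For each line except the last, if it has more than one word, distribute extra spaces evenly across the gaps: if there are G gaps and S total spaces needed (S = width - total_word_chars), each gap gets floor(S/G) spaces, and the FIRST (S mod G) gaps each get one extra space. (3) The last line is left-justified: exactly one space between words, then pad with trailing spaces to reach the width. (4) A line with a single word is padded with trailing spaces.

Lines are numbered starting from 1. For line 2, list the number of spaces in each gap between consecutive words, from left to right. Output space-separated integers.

Line 1: ['top', 'music', 'rice'] (min_width=14, slack=5)
Line 2: ['problem', 'warm', 'cheese'] (min_width=19, slack=0)
Line 3: ['bear', 'sound', 'run', 'new'] (min_width=18, slack=1)
Line 4: ['adventures', 'keyboard'] (min_width=19, slack=0)
Line 5: ['water', 'owl', 'architect'] (min_width=19, slack=0)
Line 6: ['of', 'with', 'up', 'milk', 'is'] (min_width=18, slack=1)
Line 7: ['festival', 'bee', 'forest'] (min_width=19, slack=0)
Line 8: ['orange', 'the'] (min_width=10, slack=9)

Answer: 1 1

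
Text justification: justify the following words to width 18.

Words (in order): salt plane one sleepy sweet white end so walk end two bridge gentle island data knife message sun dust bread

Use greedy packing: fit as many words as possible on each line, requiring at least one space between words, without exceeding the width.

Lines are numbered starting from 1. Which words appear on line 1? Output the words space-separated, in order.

Line 1: ['salt', 'plane', 'one'] (min_width=14, slack=4)
Line 2: ['sleepy', 'sweet', 'white'] (min_width=18, slack=0)
Line 3: ['end', 'so', 'walk', 'end'] (min_width=15, slack=3)
Line 4: ['two', 'bridge', 'gentle'] (min_width=17, slack=1)
Line 5: ['island', 'data', 'knife'] (min_width=17, slack=1)
Line 6: ['message', 'sun', 'dust'] (min_width=16, slack=2)
Line 7: ['bread'] (min_width=5, slack=13)

Answer: salt plane one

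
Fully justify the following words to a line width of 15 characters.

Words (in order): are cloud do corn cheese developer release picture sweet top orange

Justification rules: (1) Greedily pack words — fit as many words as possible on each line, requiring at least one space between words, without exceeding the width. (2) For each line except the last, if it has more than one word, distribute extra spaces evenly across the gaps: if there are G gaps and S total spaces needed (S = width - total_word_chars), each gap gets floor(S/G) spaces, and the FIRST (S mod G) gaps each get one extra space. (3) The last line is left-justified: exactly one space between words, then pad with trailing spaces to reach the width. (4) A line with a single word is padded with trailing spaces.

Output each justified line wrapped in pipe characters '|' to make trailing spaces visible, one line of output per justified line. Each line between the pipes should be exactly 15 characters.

Line 1: ['are', 'cloud', 'do'] (min_width=12, slack=3)
Line 2: ['corn', 'cheese'] (min_width=11, slack=4)
Line 3: ['developer'] (min_width=9, slack=6)
Line 4: ['release', 'picture'] (min_width=15, slack=0)
Line 5: ['sweet', 'top'] (min_width=9, slack=6)
Line 6: ['orange'] (min_width=6, slack=9)

Answer: |are   cloud  do|
|corn     cheese|
|developer      |
|release picture|
|sweet       top|
|orange         |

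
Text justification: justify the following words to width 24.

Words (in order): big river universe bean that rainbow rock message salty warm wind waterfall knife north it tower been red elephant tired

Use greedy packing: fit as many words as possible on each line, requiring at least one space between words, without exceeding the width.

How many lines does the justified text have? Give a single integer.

Line 1: ['big', 'river', 'universe', 'bean'] (min_width=23, slack=1)
Line 2: ['that', 'rainbow', 'rock'] (min_width=17, slack=7)
Line 3: ['message', 'salty', 'warm', 'wind'] (min_width=23, slack=1)
Line 4: ['waterfall', 'knife', 'north', 'it'] (min_width=24, slack=0)
Line 5: ['tower', 'been', 'red', 'elephant'] (min_width=23, slack=1)
Line 6: ['tired'] (min_width=5, slack=19)
Total lines: 6

Answer: 6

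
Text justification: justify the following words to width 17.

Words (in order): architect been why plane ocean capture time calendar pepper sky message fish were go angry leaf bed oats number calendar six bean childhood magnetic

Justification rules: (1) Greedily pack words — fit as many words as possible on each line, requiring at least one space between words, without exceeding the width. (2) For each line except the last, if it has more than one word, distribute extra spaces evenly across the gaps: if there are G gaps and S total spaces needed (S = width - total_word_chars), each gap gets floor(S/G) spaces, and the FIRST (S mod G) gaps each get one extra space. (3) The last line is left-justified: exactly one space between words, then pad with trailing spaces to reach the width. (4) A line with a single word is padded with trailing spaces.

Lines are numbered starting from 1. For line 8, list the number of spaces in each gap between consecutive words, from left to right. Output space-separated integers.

Line 1: ['architect', 'been'] (min_width=14, slack=3)
Line 2: ['why', 'plane', 'ocean'] (min_width=15, slack=2)
Line 3: ['capture', 'time'] (min_width=12, slack=5)
Line 4: ['calendar', 'pepper'] (min_width=15, slack=2)
Line 5: ['sky', 'message', 'fish'] (min_width=16, slack=1)
Line 6: ['were', 'go', 'angry'] (min_width=13, slack=4)
Line 7: ['leaf', 'bed', 'oats'] (min_width=13, slack=4)
Line 8: ['number', 'calendar'] (min_width=15, slack=2)
Line 9: ['six', 'bean'] (min_width=8, slack=9)
Line 10: ['childhood'] (min_width=9, slack=8)
Line 11: ['magnetic'] (min_width=8, slack=9)

Answer: 3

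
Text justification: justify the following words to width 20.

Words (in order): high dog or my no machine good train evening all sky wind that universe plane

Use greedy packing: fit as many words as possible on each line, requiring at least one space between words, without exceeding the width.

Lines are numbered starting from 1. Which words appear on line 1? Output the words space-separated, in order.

Answer: high dog or my no

Derivation:
Line 1: ['high', 'dog', 'or', 'my', 'no'] (min_width=17, slack=3)
Line 2: ['machine', 'good', 'train'] (min_width=18, slack=2)
Line 3: ['evening', 'all', 'sky', 'wind'] (min_width=20, slack=0)
Line 4: ['that', 'universe', 'plane'] (min_width=19, slack=1)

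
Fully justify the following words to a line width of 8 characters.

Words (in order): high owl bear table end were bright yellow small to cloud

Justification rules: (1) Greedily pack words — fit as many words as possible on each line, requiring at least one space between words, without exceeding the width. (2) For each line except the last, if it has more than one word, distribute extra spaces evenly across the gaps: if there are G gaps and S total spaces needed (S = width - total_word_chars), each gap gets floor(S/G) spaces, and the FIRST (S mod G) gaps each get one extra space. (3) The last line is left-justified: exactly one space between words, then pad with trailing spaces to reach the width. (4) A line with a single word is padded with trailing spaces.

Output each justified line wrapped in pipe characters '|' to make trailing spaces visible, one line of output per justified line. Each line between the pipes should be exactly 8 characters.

Answer: |high owl|
|bear    |
|table   |
|end were|
|bright  |
|yellow  |
|small to|
|cloud   |

Derivation:
Line 1: ['high', 'owl'] (min_width=8, slack=0)
Line 2: ['bear'] (min_width=4, slack=4)
Line 3: ['table'] (min_width=5, slack=3)
Line 4: ['end', 'were'] (min_width=8, slack=0)
Line 5: ['bright'] (min_width=6, slack=2)
Line 6: ['yellow'] (min_width=6, slack=2)
Line 7: ['small', 'to'] (min_width=8, slack=0)
Line 8: ['cloud'] (min_width=5, slack=3)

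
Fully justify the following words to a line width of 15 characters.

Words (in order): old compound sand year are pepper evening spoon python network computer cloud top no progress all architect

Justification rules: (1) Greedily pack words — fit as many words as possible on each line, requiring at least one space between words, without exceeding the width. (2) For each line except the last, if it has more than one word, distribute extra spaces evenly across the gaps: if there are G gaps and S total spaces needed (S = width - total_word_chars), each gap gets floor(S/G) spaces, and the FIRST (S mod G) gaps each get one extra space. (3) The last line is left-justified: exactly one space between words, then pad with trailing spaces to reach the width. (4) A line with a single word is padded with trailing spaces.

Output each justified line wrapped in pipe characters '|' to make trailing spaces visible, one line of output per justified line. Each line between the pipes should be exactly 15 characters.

Answer: |old    compound|
|sand  year  are|
|pepper  evening|
|spoon    python|
|network        |
|computer  cloud|
|top no progress|
|all architect  |

Derivation:
Line 1: ['old', 'compound'] (min_width=12, slack=3)
Line 2: ['sand', 'year', 'are'] (min_width=13, slack=2)
Line 3: ['pepper', 'evening'] (min_width=14, slack=1)
Line 4: ['spoon', 'python'] (min_width=12, slack=3)
Line 5: ['network'] (min_width=7, slack=8)
Line 6: ['computer', 'cloud'] (min_width=14, slack=1)
Line 7: ['top', 'no', 'progress'] (min_width=15, slack=0)
Line 8: ['all', 'architect'] (min_width=13, slack=2)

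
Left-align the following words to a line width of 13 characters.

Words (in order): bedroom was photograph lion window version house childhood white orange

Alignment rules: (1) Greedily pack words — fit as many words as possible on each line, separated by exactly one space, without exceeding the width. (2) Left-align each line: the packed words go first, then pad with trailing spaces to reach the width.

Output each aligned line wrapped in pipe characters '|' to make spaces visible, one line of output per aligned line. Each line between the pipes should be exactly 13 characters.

Line 1: ['bedroom', 'was'] (min_width=11, slack=2)
Line 2: ['photograph'] (min_width=10, slack=3)
Line 3: ['lion', 'window'] (min_width=11, slack=2)
Line 4: ['version', 'house'] (min_width=13, slack=0)
Line 5: ['childhood'] (min_width=9, slack=4)
Line 6: ['white', 'orange'] (min_width=12, slack=1)

Answer: |bedroom was  |
|photograph   |
|lion window  |
|version house|
|childhood    |
|white orange |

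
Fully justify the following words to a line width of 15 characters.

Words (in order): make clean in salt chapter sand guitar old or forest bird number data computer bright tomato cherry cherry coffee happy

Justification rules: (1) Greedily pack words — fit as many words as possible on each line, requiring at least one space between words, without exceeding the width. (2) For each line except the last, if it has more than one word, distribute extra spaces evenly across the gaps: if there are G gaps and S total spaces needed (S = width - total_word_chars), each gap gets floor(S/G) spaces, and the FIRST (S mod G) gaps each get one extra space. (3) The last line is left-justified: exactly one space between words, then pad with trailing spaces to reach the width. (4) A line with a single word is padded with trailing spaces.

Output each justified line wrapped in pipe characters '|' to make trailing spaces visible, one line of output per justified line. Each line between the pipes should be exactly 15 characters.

Answer: |make  clean  in|
|salt    chapter|
|sand guitar old|
|or  forest bird|
|number     data|
|computer bright|
|tomato   cherry|
|cherry   coffee|
|happy          |

Derivation:
Line 1: ['make', 'clean', 'in'] (min_width=13, slack=2)
Line 2: ['salt', 'chapter'] (min_width=12, slack=3)
Line 3: ['sand', 'guitar', 'old'] (min_width=15, slack=0)
Line 4: ['or', 'forest', 'bird'] (min_width=14, slack=1)
Line 5: ['number', 'data'] (min_width=11, slack=4)
Line 6: ['computer', 'bright'] (min_width=15, slack=0)
Line 7: ['tomato', 'cherry'] (min_width=13, slack=2)
Line 8: ['cherry', 'coffee'] (min_width=13, slack=2)
Line 9: ['happy'] (min_width=5, slack=10)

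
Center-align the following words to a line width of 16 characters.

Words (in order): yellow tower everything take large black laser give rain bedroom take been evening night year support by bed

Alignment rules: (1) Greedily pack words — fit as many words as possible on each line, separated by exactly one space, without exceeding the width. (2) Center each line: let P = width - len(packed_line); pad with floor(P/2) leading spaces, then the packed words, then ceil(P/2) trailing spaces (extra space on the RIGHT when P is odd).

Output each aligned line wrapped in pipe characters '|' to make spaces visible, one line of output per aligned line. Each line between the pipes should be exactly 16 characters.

Line 1: ['yellow', 'tower'] (min_width=12, slack=4)
Line 2: ['everything', 'take'] (min_width=15, slack=1)
Line 3: ['large', 'black'] (min_width=11, slack=5)
Line 4: ['laser', 'give', 'rain'] (min_width=15, slack=1)
Line 5: ['bedroom', 'take'] (min_width=12, slack=4)
Line 6: ['been', 'evening'] (min_width=12, slack=4)
Line 7: ['night', 'year'] (min_width=10, slack=6)
Line 8: ['support', 'by', 'bed'] (min_width=14, slack=2)

Answer: |  yellow tower  |
|everything take |
|  large black   |
|laser give rain |
|  bedroom take  |
|  been evening  |
|   night year   |
| support by bed |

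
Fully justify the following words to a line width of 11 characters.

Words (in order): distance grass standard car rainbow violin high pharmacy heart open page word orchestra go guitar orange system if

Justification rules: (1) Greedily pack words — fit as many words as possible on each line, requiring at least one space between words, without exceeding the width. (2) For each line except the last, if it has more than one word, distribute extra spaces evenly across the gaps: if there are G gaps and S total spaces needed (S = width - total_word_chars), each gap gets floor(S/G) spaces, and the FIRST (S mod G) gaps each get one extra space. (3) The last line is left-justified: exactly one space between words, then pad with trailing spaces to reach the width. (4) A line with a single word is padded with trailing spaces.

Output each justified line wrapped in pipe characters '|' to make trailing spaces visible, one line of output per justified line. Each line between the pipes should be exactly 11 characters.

Answer: |distance   |
|grass      |
|standard   |
|car rainbow|
|violin high|
|pharmacy   |
|heart  open|
|page   word|
|orchestra  |
|go   guitar|
|orange     |
|system if  |

Derivation:
Line 1: ['distance'] (min_width=8, slack=3)
Line 2: ['grass'] (min_width=5, slack=6)
Line 3: ['standard'] (min_width=8, slack=3)
Line 4: ['car', 'rainbow'] (min_width=11, slack=0)
Line 5: ['violin', 'high'] (min_width=11, slack=0)
Line 6: ['pharmacy'] (min_width=8, slack=3)
Line 7: ['heart', 'open'] (min_width=10, slack=1)
Line 8: ['page', 'word'] (min_width=9, slack=2)
Line 9: ['orchestra'] (min_width=9, slack=2)
Line 10: ['go', 'guitar'] (min_width=9, slack=2)
Line 11: ['orange'] (min_width=6, slack=5)
Line 12: ['system', 'if'] (min_width=9, slack=2)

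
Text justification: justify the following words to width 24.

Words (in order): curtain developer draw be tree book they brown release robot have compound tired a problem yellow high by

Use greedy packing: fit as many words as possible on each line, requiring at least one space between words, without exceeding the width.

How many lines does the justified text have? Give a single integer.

Line 1: ['curtain', 'developer', 'draw'] (min_width=22, slack=2)
Line 2: ['be', 'tree', 'book', 'they', 'brown'] (min_width=23, slack=1)
Line 3: ['release', 'robot', 'have'] (min_width=18, slack=6)
Line 4: ['compound', 'tired', 'a', 'problem'] (min_width=24, slack=0)
Line 5: ['yellow', 'high', 'by'] (min_width=14, slack=10)
Total lines: 5

Answer: 5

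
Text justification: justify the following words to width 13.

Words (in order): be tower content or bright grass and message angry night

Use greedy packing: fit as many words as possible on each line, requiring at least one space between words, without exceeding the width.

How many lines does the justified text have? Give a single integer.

Line 1: ['be', 'tower'] (min_width=8, slack=5)
Line 2: ['content', 'or'] (min_width=10, slack=3)
Line 3: ['bright', 'grass'] (min_width=12, slack=1)
Line 4: ['and', 'message'] (min_width=11, slack=2)
Line 5: ['angry', 'night'] (min_width=11, slack=2)
Total lines: 5

Answer: 5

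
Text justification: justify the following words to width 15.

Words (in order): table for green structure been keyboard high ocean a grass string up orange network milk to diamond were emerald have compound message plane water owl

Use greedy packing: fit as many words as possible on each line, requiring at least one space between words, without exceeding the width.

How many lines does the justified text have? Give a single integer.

Answer: 11

Derivation:
Line 1: ['table', 'for', 'green'] (min_width=15, slack=0)
Line 2: ['structure', 'been'] (min_width=14, slack=1)
Line 3: ['keyboard', 'high'] (min_width=13, slack=2)
Line 4: ['ocean', 'a', 'grass'] (min_width=13, slack=2)
Line 5: ['string', 'up'] (min_width=9, slack=6)
Line 6: ['orange', 'network'] (min_width=14, slack=1)
Line 7: ['milk', 'to', 'diamond'] (min_width=15, slack=0)
Line 8: ['were', 'emerald'] (min_width=12, slack=3)
Line 9: ['have', 'compound'] (min_width=13, slack=2)
Line 10: ['message', 'plane'] (min_width=13, slack=2)
Line 11: ['water', 'owl'] (min_width=9, slack=6)
Total lines: 11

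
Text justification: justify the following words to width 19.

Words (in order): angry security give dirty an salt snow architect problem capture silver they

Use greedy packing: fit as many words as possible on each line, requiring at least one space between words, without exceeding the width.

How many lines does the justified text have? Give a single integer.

Line 1: ['angry', 'security', 'give'] (min_width=19, slack=0)
Line 2: ['dirty', 'an', 'salt', 'snow'] (min_width=18, slack=1)
Line 3: ['architect', 'problem'] (min_width=17, slack=2)
Line 4: ['capture', 'silver', 'they'] (min_width=19, slack=0)
Total lines: 4

Answer: 4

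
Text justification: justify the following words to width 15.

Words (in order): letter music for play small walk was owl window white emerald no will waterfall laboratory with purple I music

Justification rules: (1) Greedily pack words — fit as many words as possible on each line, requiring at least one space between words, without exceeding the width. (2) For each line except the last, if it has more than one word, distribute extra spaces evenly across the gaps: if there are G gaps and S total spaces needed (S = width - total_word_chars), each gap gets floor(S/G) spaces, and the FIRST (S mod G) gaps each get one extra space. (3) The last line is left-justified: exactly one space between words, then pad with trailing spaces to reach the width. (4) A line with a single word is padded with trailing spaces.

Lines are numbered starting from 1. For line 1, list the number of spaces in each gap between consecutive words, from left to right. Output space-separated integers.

Answer: 4

Derivation:
Line 1: ['letter', 'music'] (min_width=12, slack=3)
Line 2: ['for', 'play', 'small'] (min_width=14, slack=1)
Line 3: ['walk', 'was', 'owl'] (min_width=12, slack=3)
Line 4: ['window', 'white'] (min_width=12, slack=3)
Line 5: ['emerald', 'no', 'will'] (min_width=15, slack=0)
Line 6: ['waterfall'] (min_width=9, slack=6)
Line 7: ['laboratory', 'with'] (min_width=15, slack=0)
Line 8: ['purple', 'I', 'music'] (min_width=14, slack=1)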